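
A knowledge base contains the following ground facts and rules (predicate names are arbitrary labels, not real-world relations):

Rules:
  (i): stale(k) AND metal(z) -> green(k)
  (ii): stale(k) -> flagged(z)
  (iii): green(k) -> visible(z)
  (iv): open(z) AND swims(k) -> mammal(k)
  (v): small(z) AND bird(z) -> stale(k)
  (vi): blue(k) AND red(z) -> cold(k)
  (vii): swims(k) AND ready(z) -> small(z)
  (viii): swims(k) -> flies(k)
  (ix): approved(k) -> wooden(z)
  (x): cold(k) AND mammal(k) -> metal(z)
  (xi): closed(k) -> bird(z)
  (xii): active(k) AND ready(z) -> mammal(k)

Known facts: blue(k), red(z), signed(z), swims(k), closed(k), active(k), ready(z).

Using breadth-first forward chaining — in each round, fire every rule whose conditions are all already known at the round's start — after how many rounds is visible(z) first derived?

Round 1 fires (vi), (vii), (viii), (xi), (xii), giving cold(k), small(z), flies(k), bird(z), mammal(k).
Round 2 fires (v), (x), giving stale(k), metal(z).
Round 3 fires (i), (ii), giving green(k), flagged(z).
Round 4 fires (iii), giving visible(z).
visible(z) first appears in round 4.

4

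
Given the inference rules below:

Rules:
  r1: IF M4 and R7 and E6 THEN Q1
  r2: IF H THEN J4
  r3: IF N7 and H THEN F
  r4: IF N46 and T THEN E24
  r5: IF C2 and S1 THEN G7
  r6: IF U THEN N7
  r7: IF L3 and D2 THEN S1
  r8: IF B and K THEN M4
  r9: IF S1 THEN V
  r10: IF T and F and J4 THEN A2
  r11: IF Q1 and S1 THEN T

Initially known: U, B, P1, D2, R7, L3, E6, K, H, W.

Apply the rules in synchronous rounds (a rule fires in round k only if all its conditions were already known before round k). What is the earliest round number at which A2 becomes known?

Round 1: r2 [IF H THEN J4]; r6 [IF U THEN N7]; r7 [IF L3 and D2 THEN S1]; r8 [IF B and K THEN M4]. New: J4, N7, S1, M4.
Round 2: r1 [IF M4 and R7 and E6 THEN Q1]; r3 [IF N7 and H THEN F]; r9 [IF S1 THEN V]. New: Q1, F, V.
Round 3: r11 [IF Q1 and S1 THEN T]. New: T.
Round 4: r10 [IF T and F and J4 THEN A2]. New: A2.
A2 first appears in round 4.

4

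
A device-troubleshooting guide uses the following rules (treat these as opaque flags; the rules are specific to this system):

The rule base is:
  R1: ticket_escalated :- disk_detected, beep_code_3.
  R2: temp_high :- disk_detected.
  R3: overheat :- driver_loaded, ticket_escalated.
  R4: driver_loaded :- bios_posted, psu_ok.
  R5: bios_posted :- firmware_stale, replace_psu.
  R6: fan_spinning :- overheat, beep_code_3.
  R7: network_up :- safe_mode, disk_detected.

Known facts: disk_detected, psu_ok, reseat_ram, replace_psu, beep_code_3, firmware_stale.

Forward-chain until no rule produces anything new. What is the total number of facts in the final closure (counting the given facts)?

12

Round 1: R1 [ticket_escalated :- disk_detected, beep_code_3.]; R2 [temp_high :- disk_detected.]; R5 [bios_posted :- firmware_stale, replace_psu.]. New: ticket_escalated, temp_high, bios_posted.
Round 2: R4 [driver_loaded :- bios_posted, psu_ok.]. New: driver_loaded.
Round 3: R3 [overheat :- driver_loaded, ticket_escalated.]. New: overheat.
Round 4: R6 [fan_spinning :- overheat, beep_code_3.]. New: fan_spinning.
Closure: {beep_code_3, bios_posted, disk_detected, driver_loaded, fan_spinning, firmware_stale, overheat, psu_ok, replace_psu, reseat_ram, temp_high, ticket_escalated} — 12 facts.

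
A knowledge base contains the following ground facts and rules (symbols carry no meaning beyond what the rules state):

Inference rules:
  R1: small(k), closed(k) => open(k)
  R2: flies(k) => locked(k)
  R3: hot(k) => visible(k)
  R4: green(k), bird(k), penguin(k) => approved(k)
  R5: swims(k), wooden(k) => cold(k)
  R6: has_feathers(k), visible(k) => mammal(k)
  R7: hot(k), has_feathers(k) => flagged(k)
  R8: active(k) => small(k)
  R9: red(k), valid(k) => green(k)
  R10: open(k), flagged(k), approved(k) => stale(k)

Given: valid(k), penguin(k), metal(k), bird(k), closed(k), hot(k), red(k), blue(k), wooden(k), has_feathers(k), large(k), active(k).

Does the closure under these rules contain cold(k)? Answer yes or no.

[1] R3 [hot(k) => visible(k)]; R7 [hot(k), has_feathers(k) => flagged(k)]; R8 [active(k) => small(k)]; R9 [red(k), valid(k) => green(k)]. ⇒ new: visible(k), flagged(k), small(k), green(k).
[2] R1 [small(k), closed(k) => open(k)]; R4 [green(k), bird(k), penguin(k) => approved(k)]; R6 [has_feathers(k), visible(k) => mammal(k)]. ⇒ new: open(k), approved(k), mammal(k).
[3] R10 [open(k), flagged(k), approved(k) => stale(k)]. ⇒ new: stale(k).
Fixed point reached. cold(k) is concluded only by R5; R5 needs swims(k) (never derived).

no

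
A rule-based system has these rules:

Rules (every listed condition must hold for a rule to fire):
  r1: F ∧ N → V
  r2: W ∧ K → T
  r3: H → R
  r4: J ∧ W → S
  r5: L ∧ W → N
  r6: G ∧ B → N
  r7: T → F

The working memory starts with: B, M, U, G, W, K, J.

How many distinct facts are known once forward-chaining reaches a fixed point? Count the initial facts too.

Round 1: r2 [W ∧ K → T]; r4 [J ∧ W → S]; r6 [G ∧ B → N]. New: T, S, N.
Round 2: r7 [T → F]. New: F.
Round 3: r1 [F ∧ N → V]. New: V.
Closure: {B, F, G, J, K, M, N, S, T, U, V, W} — 12 facts.

12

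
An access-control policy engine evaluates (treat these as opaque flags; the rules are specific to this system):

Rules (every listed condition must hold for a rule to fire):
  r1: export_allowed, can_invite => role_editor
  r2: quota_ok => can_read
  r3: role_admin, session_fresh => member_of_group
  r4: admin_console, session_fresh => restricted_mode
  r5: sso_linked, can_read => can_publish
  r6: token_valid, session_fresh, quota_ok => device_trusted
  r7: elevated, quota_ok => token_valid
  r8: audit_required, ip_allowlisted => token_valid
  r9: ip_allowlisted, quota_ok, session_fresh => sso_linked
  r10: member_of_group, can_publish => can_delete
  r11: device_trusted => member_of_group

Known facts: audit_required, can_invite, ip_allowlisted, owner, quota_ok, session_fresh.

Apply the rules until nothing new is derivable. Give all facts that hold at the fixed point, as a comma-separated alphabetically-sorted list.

audit_required, can_delete, can_invite, can_publish, can_read, device_trusted, ip_allowlisted, member_of_group, owner, quota_ok, session_fresh, sso_linked, token_valid

Round 1 — r2, r8, r9, derive can_read, token_valid, sso_linked.
Round 2 — r5, r6, derive can_publish, device_trusted.
Round 3 — r11, derive member_of_group.
Round 4 — r10, derive can_delete.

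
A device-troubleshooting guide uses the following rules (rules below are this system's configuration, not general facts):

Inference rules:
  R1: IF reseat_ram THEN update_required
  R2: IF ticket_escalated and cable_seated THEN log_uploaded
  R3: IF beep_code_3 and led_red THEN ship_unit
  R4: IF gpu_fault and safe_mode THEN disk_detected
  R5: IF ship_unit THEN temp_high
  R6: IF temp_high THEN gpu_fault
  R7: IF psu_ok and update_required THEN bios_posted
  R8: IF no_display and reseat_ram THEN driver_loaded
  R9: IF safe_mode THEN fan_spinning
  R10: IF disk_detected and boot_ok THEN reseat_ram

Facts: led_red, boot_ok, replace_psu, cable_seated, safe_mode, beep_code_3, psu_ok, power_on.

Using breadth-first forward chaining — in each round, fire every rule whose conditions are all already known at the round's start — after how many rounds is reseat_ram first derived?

Round 1 fires R3, R9, giving ship_unit, fan_spinning.
Round 2 fires R5, giving temp_high.
Round 3 fires R6, giving gpu_fault.
Round 4 fires R4, giving disk_detected.
Round 5 fires R10, giving reseat_ram.
reseat_ram first appears in round 5.

5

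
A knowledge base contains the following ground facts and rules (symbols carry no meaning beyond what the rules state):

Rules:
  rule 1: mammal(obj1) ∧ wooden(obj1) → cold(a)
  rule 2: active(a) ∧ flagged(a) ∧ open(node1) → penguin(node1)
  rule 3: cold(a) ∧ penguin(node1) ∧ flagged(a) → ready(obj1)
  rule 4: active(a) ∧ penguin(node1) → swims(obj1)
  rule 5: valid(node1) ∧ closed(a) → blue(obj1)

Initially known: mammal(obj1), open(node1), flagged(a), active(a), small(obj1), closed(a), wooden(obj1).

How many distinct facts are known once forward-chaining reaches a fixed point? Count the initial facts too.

Round 1 fires rule 1, rule 2, giving cold(a), penguin(node1).
Round 2 fires rule 3, rule 4, giving ready(obj1), swims(obj1).
Closure: {active(a), closed(a), cold(a), flagged(a), mammal(obj1), open(node1), penguin(node1), ready(obj1), small(obj1), swims(obj1), wooden(obj1)} — 11 facts.

11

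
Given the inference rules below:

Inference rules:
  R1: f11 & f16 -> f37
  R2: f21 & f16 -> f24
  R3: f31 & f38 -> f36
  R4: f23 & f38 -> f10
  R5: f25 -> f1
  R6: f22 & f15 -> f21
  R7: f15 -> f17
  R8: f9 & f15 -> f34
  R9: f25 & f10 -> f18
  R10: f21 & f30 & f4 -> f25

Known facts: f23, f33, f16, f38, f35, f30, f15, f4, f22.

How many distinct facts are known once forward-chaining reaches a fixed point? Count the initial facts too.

Round 1: R4 [f23 & f38 -> f10]; R6 [f22 & f15 -> f21]; R7 [f15 -> f17]. Adds f10, f21, f17.
Round 2: R2 [f21 & f16 -> f24]; R10 [f21 & f30 & f4 -> f25]. Adds f24, f25.
Round 3: R5 [f25 -> f1]; R9 [f25 & f10 -> f18]. Adds f1, f18.
Closure: {f1, f10, f15, f16, f17, f18, f21, f22, f23, f24, f25, f30, f33, f35, f38, f4} — 16 facts.

16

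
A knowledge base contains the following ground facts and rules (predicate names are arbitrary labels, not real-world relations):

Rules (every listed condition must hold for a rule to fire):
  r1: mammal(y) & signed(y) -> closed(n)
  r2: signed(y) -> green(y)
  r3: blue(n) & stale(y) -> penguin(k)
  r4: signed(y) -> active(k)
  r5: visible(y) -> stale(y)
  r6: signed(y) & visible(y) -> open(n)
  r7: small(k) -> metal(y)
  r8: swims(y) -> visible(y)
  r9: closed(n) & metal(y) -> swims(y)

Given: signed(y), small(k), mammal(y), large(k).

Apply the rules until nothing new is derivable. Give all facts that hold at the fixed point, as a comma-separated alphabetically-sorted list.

[1] r1 [mammal(y) & signed(y) -> closed(n)]; r2 [signed(y) -> green(y)]; r4 [signed(y) -> active(k)]; r7 [small(k) -> metal(y)]. ⇒ new: closed(n), green(y), active(k), metal(y).
[2] r9 [closed(n) & metal(y) -> swims(y)]. ⇒ new: swims(y).
[3] r8 [swims(y) -> visible(y)]. ⇒ new: visible(y).
[4] r5 [visible(y) -> stale(y)]; r6 [signed(y) & visible(y) -> open(n)]. ⇒ new: stale(y), open(n).

active(k), closed(n), green(y), large(k), mammal(y), metal(y), open(n), signed(y), small(k), stale(y), swims(y), visible(y)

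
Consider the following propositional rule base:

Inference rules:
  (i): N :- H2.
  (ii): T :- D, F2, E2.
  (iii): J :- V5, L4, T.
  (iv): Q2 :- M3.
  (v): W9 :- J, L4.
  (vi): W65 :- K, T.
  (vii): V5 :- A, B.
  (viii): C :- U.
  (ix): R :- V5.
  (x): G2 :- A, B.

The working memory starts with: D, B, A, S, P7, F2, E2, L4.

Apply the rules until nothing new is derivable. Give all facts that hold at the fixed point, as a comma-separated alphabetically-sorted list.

Round 1: (ii) [T :- D, F2, E2.]; (vii) [V5 :- A, B.]; (x) [G2 :- A, B.]. Adds T, V5, G2.
Round 2: (iii) [J :- V5, L4, T.]; (ix) [R :- V5.]. Adds J, R.
Round 3: (v) [W9 :- J, L4.]. Adds W9.

A, B, D, E2, F2, G2, J, L4, P7, R, S, T, V5, W9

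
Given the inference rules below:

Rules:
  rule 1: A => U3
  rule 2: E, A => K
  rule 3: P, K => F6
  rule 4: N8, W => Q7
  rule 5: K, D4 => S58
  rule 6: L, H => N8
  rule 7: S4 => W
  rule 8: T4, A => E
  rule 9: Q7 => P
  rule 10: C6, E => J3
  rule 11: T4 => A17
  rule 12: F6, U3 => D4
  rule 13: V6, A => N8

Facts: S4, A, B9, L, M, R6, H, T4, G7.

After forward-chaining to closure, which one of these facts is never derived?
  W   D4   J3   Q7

J3

Round 1: rule 1 [A => U3]; rule 6 [L, H => N8]; rule 7 [S4 => W]; rule 8 [T4, A => E]; rule 11 [T4 => A17]. New: U3, N8, W, E, A17.
Round 2: rule 2 [E, A => K]; rule 4 [N8, W => Q7]. New: K, Q7.
Round 3: rule 9 [Q7 => P]. New: P.
Round 4: rule 3 [P, K => F6]. New: F6.
Round 5: rule 12 [F6, U3 => D4]. New: D4.
Round 6: rule 5 [K, D4 => S58]. New: S58.
Derived: W (round 1), D4 (round 5), Q7 (round 2). J3 never appears in any round.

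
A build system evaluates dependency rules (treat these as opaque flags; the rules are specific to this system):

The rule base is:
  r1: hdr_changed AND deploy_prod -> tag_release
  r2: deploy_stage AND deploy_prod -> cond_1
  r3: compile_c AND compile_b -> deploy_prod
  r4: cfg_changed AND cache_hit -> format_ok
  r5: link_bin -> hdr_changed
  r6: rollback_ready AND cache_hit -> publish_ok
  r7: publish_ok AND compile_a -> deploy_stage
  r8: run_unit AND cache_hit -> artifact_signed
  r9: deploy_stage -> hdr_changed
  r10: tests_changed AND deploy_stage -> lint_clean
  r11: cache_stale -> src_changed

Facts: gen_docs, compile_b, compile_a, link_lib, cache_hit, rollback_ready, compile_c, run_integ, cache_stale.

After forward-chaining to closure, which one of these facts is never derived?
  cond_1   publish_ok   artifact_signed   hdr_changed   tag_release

artifact_signed

Round 1 — r3, r6, r11, derive deploy_prod, publish_ok, src_changed.
Round 2 — r7, derive deploy_stage.
Round 3 — r2, r9, derive cond_1, hdr_changed.
Round 4 — r1, derive tag_release.
Derived: tag_release (round 4), cond_1 (round 3), hdr_changed (round 3), publish_ok (round 1). artifact_signed never appears in any round.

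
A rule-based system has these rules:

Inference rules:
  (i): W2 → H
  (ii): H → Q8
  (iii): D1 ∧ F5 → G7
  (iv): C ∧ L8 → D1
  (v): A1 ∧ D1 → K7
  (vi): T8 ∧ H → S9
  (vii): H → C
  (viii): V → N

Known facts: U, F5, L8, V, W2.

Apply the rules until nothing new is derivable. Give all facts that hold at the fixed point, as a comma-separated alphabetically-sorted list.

C, D1, F5, G7, H, L8, N, Q8, U, V, W2

Round 1 — (i), (viii), derive H, N.
Round 2 — (ii), (vii), derive Q8, C.
Round 3 — (iv), derive D1.
Round 4 — (iii), derive G7.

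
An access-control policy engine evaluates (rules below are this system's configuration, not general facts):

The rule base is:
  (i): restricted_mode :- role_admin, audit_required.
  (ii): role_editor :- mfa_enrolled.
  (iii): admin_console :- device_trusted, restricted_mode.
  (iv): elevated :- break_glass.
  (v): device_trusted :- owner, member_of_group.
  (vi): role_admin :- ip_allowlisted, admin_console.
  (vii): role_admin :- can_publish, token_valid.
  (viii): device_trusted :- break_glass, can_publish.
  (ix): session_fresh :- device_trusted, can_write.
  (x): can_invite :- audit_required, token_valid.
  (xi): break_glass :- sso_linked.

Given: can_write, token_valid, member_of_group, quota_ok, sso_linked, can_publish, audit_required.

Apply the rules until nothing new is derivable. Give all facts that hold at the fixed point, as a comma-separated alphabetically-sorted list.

Round 1: (vii) [role_admin :- can_publish, token_valid.]; (x) [can_invite :- audit_required, token_valid.]; (xi) [break_glass :- sso_linked.]. New: role_admin, can_invite, break_glass.
Round 2: (i) [restricted_mode :- role_admin, audit_required.]; (iv) [elevated :- break_glass.]; (viii) [device_trusted :- break_glass, can_publish.]. New: restricted_mode, elevated, device_trusted.
Round 3: (iii) [admin_console :- device_trusted, restricted_mode.]; (ix) [session_fresh :- device_trusted, can_write.]. New: admin_console, session_fresh.

admin_console, audit_required, break_glass, can_invite, can_publish, can_write, device_trusted, elevated, member_of_group, quota_ok, restricted_mode, role_admin, session_fresh, sso_linked, token_valid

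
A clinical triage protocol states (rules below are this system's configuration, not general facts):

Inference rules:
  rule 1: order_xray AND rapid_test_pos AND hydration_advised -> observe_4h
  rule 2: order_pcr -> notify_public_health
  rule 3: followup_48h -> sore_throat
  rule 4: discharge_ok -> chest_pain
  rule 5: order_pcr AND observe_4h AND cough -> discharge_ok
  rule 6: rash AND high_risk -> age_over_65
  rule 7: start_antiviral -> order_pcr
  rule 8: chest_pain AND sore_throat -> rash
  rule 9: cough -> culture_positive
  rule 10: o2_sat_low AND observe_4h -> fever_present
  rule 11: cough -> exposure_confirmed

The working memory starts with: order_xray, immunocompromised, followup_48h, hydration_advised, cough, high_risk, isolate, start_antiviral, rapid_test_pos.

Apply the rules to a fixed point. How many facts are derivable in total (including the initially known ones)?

Round 1: rule 1 [order_xray AND rapid_test_pos AND hydration_advised -> observe_4h]; rule 3 [followup_48h -> sore_throat]; rule 7 [start_antiviral -> order_pcr]; rule 9 [cough -> culture_positive]; rule 11 [cough -> exposure_confirmed]. Adds observe_4h, sore_throat, order_pcr, culture_positive, exposure_confirmed.
Round 2: rule 2 [order_pcr -> notify_public_health]; rule 5 [order_pcr AND observe_4h AND cough -> discharge_ok]. Adds notify_public_health, discharge_ok.
Round 3: rule 4 [discharge_ok -> chest_pain]. Adds chest_pain.
Round 4: rule 8 [chest_pain AND sore_throat -> rash]. Adds rash.
Round 5: rule 6 [rash AND high_risk -> age_over_65]. Adds age_over_65.
Closure: {age_over_65, chest_pain, cough, culture_positive, discharge_ok, exposure_confirmed, followup_48h, high_risk, hydration_advised, immunocompromised, isolate, notify_public_health, observe_4h, order_pcr, order_xray, rapid_test_pos, rash, sore_throat, start_antiviral} — 19 facts.

19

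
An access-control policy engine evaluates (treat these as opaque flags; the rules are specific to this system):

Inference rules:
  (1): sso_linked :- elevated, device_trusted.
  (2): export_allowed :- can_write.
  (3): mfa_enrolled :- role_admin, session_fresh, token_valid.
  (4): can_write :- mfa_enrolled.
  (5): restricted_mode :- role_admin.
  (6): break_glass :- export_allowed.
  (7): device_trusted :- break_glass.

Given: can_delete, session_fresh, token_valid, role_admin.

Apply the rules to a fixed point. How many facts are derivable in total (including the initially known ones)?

Round 1 — (3), (5), derive mfa_enrolled, restricted_mode.
Round 2 — (4), derive can_write.
Round 3 — (2), derive export_allowed.
Round 4 — (6), derive break_glass.
Round 5 — (7), derive device_trusted.
Closure: {break_glass, can_delete, can_write, device_trusted, export_allowed, mfa_enrolled, restricted_mode, role_admin, session_fresh, token_valid} — 10 facts.

10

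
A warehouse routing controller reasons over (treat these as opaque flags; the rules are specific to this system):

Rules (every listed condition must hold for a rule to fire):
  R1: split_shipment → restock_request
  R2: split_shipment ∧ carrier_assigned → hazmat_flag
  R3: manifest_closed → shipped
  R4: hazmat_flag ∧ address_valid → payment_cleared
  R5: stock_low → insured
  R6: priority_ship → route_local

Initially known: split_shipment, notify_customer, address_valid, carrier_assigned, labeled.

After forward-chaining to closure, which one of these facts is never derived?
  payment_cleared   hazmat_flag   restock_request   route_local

route_local

[1] R1 [split_shipment → restock_request]; R2 [split_shipment ∧ carrier_assigned → hazmat_flag]. ⇒ new: restock_request, hazmat_flag.
[2] R4 [hazmat_flag ∧ address_valid → payment_cleared]. ⇒ new: payment_cleared.
Derived: hazmat_flag (round 1), restock_request (round 1), payment_cleared (round 2). route_local never appears in any round.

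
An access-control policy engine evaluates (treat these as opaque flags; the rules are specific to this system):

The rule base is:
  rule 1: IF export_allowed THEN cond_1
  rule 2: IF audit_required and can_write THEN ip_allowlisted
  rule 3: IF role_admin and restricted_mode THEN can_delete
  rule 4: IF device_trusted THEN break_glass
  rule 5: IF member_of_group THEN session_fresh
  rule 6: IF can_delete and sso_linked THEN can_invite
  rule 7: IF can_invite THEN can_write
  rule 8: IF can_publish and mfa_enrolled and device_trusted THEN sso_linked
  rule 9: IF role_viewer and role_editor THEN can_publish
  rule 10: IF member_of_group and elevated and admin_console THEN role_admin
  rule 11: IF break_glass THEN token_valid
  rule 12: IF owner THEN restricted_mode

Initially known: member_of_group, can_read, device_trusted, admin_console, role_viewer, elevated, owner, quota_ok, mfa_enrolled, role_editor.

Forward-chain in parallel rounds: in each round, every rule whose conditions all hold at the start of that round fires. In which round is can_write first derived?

4

Round 1 — rule 4, rule 5, rule 9, rule 10, rule 12, derive break_glass, session_fresh, can_publish, role_admin, restricted_mode.
Round 2 — rule 3, rule 8, rule 11, derive can_delete, sso_linked, token_valid.
Round 3 — rule 6, derive can_invite.
Round 4 — rule 7, derive can_write.
can_write first appears in round 4.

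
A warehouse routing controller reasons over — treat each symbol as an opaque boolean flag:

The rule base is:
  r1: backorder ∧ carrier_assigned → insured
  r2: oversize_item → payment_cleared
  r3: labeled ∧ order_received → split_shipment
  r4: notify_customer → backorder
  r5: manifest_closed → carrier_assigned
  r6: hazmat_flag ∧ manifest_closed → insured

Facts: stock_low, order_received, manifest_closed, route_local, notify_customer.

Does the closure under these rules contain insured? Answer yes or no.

[1] r4 [notify_customer → backorder]; r5 [manifest_closed → carrier_assigned]. ⇒ new: backorder, carrier_assigned.
[2] r1 [backorder ∧ carrier_assigned → insured]. ⇒ new: insured.
insured appears in round 2, so it is derivable.

yes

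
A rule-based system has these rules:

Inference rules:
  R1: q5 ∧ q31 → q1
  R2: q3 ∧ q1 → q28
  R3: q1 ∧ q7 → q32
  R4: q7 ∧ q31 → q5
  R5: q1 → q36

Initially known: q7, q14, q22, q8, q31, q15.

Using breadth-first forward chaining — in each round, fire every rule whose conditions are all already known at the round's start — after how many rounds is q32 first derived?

Round 1 — R4, derive q5.
Round 2 — R1, derive q1.
Round 3 — R3, R5, derive q32, q36.
q32 first appears in round 3.

3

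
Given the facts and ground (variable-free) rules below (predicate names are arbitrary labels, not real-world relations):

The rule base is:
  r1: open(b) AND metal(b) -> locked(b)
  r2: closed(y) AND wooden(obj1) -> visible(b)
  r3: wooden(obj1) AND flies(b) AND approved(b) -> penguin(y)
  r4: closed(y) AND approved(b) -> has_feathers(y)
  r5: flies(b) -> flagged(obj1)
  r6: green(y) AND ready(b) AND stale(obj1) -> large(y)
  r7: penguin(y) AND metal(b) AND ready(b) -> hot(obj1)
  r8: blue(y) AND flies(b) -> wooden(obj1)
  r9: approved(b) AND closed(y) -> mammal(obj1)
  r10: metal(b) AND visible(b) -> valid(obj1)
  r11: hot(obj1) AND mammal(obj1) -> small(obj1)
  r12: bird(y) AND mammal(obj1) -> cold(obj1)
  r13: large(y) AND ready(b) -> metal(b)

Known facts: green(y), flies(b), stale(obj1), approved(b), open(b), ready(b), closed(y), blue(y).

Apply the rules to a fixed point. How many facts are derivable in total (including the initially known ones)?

20

Round 1: r4 [closed(y) AND approved(b) -> has_feathers(y)]; r5 [flies(b) -> flagged(obj1)]; r6 [green(y) AND ready(b) AND stale(obj1) -> large(y)]; r8 [blue(y) AND flies(b) -> wooden(obj1)]; r9 [approved(b) AND closed(y) -> mammal(obj1)]. New: has_feathers(y), flagged(obj1), large(y), wooden(obj1), mammal(obj1).
Round 2: r2 [closed(y) AND wooden(obj1) -> visible(b)]; r3 [wooden(obj1) AND flies(b) AND approved(b) -> penguin(y)]; r13 [large(y) AND ready(b) -> metal(b)]. New: visible(b), penguin(y), metal(b).
Round 3: r1 [open(b) AND metal(b) -> locked(b)]; r7 [penguin(y) AND metal(b) AND ready(b) -> hot(obj1)]; r10 [metal(b) AND visible(b) -> valid(obj1)]. New: locked(b), hot(obj1), valid(obj1).
Round 4: r11 [hot(obj1) AND mammal(obj1) -> small(obj1)]. New: small(obj1).
Closure: {approved(b), blue(y), closed(y), flagged(obj1), flies(b), green(y), has_feathers(y), hot(obj1), large(y), locked(b), mammal(obj1), metal(b), open(b), penguin(y), ready(b), small(obj1), stale(obj1), valid(obj1), visible(b), wooden(obj1)} — 20 facts.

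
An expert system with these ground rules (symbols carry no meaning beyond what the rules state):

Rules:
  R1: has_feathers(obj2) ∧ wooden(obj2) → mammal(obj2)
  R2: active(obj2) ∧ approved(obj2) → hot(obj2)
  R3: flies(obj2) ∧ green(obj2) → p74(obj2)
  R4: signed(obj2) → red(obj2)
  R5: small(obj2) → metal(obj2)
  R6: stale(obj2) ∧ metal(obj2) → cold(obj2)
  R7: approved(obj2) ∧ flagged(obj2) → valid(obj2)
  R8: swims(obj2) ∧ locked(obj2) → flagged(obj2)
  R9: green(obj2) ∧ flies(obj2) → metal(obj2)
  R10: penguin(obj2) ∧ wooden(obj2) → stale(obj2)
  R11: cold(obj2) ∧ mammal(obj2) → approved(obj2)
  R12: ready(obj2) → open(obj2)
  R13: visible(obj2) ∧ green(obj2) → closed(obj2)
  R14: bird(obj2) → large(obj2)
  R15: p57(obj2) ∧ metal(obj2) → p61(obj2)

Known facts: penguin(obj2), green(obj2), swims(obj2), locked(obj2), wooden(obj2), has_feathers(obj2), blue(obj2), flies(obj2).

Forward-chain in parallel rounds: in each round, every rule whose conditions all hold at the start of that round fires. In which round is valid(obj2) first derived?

4

Round 1: R1 [has_feathers(obj2) ∧ wooden(obj2) → mammal(obj2)]; R3 [flies(obj2) ∧ green(obj2) → p74(obj2)]; R8 [swims(obj2) ∧ locked(obj2) → flagged(obj2)]; R9 [green(obj2) ∧ flies(obj2) → metal(obj2)]; R10 [penguin(obj2) ∧ wooden(obj2) → stale(obj2)]. Adds mammal(obj2), p74(obj2), flagged(obj2), metal(obj2), stale(obj2).
Round 2: R6 [stale(obj2) ∧ metal(obj2) → cold(obj2)]. Adds cold(obj2).
Round 3: R11 [cold(obj2) ∧ mammal(obj2) → approved(obj2)]. Adds approved(obj2).
Round 4: R7 [approved(obj2) ∧ flagged(obj2) → valid(obj2)]. Adds valid(obj2).
valid(obj2) first appears in round 4.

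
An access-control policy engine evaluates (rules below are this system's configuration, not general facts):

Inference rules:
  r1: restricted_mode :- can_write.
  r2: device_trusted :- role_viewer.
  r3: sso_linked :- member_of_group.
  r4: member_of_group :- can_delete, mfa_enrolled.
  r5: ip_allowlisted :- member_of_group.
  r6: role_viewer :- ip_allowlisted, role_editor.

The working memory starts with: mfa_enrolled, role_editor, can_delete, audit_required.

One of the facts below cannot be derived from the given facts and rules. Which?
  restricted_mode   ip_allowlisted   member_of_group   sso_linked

Round 1 fires r4, giving member_of_group.
Round 2 fires r3, r5, giving sso_linked, ip_allowlisted.
Round 3 fires r6, giving role_viewer.
Round 4 fires r2, giving device_trusted.
Derived: sso_linked (round 2), member_of_group (round 1), ip_allowlisted (round 2). restricted_mode never appears in any round.

restricted_mode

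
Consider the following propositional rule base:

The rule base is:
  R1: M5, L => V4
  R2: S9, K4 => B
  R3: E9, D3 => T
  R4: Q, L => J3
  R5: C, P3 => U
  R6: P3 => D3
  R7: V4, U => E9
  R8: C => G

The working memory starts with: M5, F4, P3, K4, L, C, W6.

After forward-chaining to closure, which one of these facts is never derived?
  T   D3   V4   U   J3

J3

[1] R1 [M5, L => V4]; R5 [C, P3 => U]; R6 [P3 => D3]; R8 [C => G]. ⇒ new: V4, U, D3, G.
[2] R7 [V4, U => E9]. ⇒ new: E9.
[3] R3 [E9, D3 => T]. ⇒ new: T.
Derived: U (round 1), D3 (round 1), V4 (round 1), T (round 3). J3 never appears in any round.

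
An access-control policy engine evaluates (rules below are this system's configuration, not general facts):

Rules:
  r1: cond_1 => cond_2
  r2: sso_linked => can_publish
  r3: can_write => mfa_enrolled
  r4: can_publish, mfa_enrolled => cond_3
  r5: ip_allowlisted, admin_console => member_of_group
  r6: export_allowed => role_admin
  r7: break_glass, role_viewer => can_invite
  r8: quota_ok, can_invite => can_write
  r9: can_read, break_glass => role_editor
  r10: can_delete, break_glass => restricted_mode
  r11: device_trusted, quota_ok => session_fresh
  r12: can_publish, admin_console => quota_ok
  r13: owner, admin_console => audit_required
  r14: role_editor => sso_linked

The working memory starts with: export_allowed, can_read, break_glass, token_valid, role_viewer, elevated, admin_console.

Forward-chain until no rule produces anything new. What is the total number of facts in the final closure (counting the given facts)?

[1] r6 [export_allowed => role_admin]; r7 [break_glass, role_viewer => can_invite]; r9 [can_read, break_glass => role_editor]. ⇒ new: role_admin, can_invite, role_editor.
[2] r14 [role_editor => sso_linked]. ⇒ new: sso_linked.
[3] r2 [sso_linked => can_publish]. ⇒ new: can_publish.
[4] r12 [can_publish, admin_console => quota_ok]. ⇒ new: quota_ok.
[5] r8 [quota_ok, can_invite => can_write]. ⇒ new: can_write.
[6] r3 [can_write => mfa_enrolled]. ⇒ new: mfa_enrolled.
[7] r4 [can_publish, mfa_enrolled => cond_3]. ⇒ new: cond_3.
Closure: {admin_console, break_glass, can_invite, can_publish, can_read, can_write, cond_3, elevated, export_allowed, mfa_enrolled, quota_ok, role_admin, role_editor, role_viewer, sso_linked, token_valid} — 16 facts.

16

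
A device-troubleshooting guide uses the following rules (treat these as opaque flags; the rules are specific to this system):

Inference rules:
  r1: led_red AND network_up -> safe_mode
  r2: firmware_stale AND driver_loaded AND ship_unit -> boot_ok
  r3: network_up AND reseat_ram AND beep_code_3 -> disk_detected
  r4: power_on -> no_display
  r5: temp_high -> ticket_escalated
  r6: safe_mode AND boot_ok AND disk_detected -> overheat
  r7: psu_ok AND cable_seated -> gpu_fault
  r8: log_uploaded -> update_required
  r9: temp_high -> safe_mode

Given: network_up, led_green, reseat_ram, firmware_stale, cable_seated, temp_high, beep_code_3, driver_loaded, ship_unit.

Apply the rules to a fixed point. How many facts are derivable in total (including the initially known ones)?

Round 1 fires r2, r3, r5, r9, giving boot_ok, disk_detected, ticket_escalated, safe_mode.
Round 2 fires r6, giving overheat.
Closure: {beep_code_3, boot_ok, cable_seated, disk_detected, driver_loaded, firmware_stale, led_green, network_up, overheat, reseat_ram, safe_mode, ship_unit, temp_high, ticket_escalated} — 14 facts.

14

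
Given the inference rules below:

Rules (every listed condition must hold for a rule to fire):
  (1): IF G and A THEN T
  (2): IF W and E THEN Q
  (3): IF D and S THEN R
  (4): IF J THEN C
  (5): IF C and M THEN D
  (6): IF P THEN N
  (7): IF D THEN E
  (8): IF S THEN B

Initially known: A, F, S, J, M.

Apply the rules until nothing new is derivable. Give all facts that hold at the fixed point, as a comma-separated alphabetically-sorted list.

Round 1 — (4), (8), derive C, B.
Round 2 — (5), derive D.
Round 3 — (3), (7), derive R, E.

A, B, C, D, E, F, J, M, R, S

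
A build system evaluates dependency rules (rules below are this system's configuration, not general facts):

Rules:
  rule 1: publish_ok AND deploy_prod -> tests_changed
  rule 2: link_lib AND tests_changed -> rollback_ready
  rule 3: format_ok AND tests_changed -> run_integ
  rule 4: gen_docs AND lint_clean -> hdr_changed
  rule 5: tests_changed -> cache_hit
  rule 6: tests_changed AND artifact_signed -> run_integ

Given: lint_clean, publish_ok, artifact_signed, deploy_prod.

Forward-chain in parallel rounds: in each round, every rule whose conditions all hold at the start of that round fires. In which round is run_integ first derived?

2

Round 1: rule 1 [publish_ok AND deploy_prod -> tests_changed]. New: tests_changed.
Round 2: rule 5 [tests_changed -> cache_hit]; rule 6 [tests_changed AND artifact_signed -> run_integ]. New: cache_hit, run_integ.
run_integ first appears in round 2.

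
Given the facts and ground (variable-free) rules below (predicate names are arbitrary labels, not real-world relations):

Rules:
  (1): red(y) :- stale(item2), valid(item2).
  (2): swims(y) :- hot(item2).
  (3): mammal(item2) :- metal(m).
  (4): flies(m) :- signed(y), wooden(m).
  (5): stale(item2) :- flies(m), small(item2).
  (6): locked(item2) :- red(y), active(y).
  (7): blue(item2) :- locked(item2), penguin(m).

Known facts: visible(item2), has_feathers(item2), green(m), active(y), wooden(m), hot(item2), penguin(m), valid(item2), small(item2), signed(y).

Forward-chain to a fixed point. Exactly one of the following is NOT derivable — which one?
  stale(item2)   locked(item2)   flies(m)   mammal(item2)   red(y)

mammal(item2)

Round 1 — (2), (4), derive swims(y), flies(m).
Round 2 — (5), derive stale(item2).
Round 3 — (1), derive red(y).
Round 4 — (6), derive locked(item2).
Round 5 — (7), derive blue(item2).
Derived: stale(item2) (round 2), locked(item2) (round 4), red(y) (round 3), flies(m) (round 1). mammal(item2) never appears in any round.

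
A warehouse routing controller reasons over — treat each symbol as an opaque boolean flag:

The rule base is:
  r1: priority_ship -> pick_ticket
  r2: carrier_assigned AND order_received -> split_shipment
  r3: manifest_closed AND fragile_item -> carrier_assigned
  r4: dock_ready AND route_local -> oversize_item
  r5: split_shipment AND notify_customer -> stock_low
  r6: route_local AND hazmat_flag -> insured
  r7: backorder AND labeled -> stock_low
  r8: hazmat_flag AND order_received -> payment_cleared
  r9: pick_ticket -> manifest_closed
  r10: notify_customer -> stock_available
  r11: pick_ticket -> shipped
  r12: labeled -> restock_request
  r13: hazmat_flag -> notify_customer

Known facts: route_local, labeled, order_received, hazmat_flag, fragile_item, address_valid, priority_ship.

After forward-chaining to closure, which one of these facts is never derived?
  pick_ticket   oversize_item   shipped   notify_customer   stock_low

[1] r1 [priority_ship -> pick_ticket]; r6 [route_local AND hazmat_flag -> insured]; r8 [hazmat_flag AND order_received -> payment_cleared]; r12 [labeled -> restock_request]; r13 [hazmat_flag -> notify_customer]. ⇒ new: pick_ticket, insured, payment_cleared, restock_request, notify_customer.
[2] r9 [pick_ticket -> manifest_closed]; r10 [notify_customer -> stock_available]; r11 [pick_ticket -> shipped]. ⇒ new: manifest_closed, stock_available, shipped.
[3] r3 [manifest_closed AND fragile_item -> carrier_assigned]. ⇒ new: carrier_assigned.
[4] r2 [carrier_assigned AND order_received -> split_shipment]. ⇒ new: split_shipment.
[5] r5 [split_shipment AND notify_customer -> stock_low]. ⇒ new: stock_low.
Derived: stock_low (round 5), shipped (round 2), pick_ticket (round 1), notify_customer (round 1). oversize_item never appears in any round.

oversize_item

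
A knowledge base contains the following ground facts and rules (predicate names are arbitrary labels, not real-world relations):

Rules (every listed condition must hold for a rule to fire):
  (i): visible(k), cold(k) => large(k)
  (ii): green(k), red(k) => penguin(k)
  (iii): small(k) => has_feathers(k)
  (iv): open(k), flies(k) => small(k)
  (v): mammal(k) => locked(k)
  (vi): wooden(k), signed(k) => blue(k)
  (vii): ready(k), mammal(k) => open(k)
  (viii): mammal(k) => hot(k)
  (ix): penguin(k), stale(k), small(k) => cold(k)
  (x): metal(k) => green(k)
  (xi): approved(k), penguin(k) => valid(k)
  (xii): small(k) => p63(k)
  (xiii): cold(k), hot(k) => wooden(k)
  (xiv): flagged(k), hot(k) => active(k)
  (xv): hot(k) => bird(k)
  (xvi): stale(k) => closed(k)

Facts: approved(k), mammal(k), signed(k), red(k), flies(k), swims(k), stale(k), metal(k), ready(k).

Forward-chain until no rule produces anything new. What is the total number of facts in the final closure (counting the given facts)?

23

[1] (v) [mammal(k) => locked(k)]; (vii) [ready(k), mammal(k) => open(k)]; (viii) [mammal(k) => hot(k)]; (x) [metal(k) => green(k)]; (xvi) [stale(k) => closed(k)]. ⇒ new: locked(k), open(k), hot(k), green(k), closed(k).
[2] (ii) [green(k), red(k) => penguin(k)]; (iv) [open(k), flies(k) => small(k)]; (xv) [hot(k) => bird(k)]. ⇒ new: penguin(k), small(k), bird(k).
[3] (iii) [small(k) => has_feathers(k)]; (ix) [penguin(k), stale(k), small(k) => cold(k)]; (xi) [approved(k), penguin(k) => valid(k)]; (xii) [small(k) => p63(k)]. ⇒ new: has_feathers(k), cold(k), valid(k), p63(k).
[4] (xiii) [cold(k), hot(k) => wooden(k)]. ⇒ new: wooden(k).
[5] (vi) [wooden(k), signed(k) => blue(k)]. ⇒ new: blue(k).
Closure: {approved(k), bird(k), blue(k), closed(k), cold(k), flies(k), green(k), has_feathers(k), hot(k), locked(k), mammal(k), metal(k), open(k), p63(k), penguin(k), ready(k), red(k), signed(k), small(k), stale(k), swims(k), valid(k), wooden(k)} — 23 facts.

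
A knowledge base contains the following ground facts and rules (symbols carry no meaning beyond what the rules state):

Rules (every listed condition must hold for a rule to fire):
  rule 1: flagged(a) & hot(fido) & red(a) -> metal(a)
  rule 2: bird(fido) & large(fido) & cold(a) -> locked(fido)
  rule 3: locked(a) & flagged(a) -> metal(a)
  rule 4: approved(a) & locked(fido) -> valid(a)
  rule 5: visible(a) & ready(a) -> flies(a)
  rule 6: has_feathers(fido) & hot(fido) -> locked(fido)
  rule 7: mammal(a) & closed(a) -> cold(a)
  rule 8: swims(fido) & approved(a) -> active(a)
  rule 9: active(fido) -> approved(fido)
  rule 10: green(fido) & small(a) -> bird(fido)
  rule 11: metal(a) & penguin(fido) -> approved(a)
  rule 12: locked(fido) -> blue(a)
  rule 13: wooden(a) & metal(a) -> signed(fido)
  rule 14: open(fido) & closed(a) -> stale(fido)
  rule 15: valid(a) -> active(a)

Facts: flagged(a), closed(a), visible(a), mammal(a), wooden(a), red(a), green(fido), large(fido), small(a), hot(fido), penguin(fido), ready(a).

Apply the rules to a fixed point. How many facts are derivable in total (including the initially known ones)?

Round 1 fires rule 1, rule 5, rule 7, rule 10, giving metal(a), flies(a), cold(a), bird(fido).
Round 2 fires rule 2, rule 11, rule 13, giving locked(fido), approved(a), signed(fido).
Round 3 fires rule 4, rule 12, giving valid(a), blue(a).
Round 4 fires rule 15, giving active(a).
Closure: {active(a), approved(a), bird(fido), blue(a), closed(a), cold(a), flagged(a), flies(a), green(fido), hot(fido), large(fido), locked(fido), mammal(a), metal(a), penguin(fido), ready(a), red(a), signed(fido), small(a), valid(a), visible(a), wooden(a)} — 22 facts.

22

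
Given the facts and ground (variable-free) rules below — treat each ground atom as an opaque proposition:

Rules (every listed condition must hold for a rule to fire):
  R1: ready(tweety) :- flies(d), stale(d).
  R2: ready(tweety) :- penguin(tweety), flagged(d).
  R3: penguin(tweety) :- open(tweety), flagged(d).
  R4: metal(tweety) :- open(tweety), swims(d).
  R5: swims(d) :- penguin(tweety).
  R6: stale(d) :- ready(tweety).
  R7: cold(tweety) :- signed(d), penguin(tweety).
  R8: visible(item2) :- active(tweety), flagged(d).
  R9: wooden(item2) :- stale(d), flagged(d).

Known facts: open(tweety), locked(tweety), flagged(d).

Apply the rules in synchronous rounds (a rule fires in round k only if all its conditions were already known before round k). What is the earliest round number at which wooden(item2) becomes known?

4

Round 1 fires R3, giving penguin(tweety).
Round 2 fires R2, R5, giving ready(tweety), swims(d).
Round 3 fires R4, R6, giving metal(tweety), stale(d).
Round 4 fires R9, giving wooden(item2).
wooden(item2) first appears in round 4.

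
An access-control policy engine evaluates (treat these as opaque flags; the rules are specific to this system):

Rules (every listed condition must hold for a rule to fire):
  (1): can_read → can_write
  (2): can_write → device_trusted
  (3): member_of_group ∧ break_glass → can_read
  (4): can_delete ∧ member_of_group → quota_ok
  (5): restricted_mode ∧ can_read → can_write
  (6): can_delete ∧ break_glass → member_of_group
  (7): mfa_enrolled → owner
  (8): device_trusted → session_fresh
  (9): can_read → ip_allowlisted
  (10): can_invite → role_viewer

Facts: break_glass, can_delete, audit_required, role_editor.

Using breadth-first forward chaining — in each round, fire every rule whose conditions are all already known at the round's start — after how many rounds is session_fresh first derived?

Round 1 fires (6), giving member_of_group.
Round 2 fires (3), (4), giving can_read, quota_ok.
Round 3 fires (1), (9), giving can_write, ip_allowlisted.
Round 4 fires (2), giving device_trusted.
Round 5 fires (8), giving session_fresh.
session_fresh first appears in round 5.

5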